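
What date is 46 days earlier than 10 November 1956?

−10 → Oct 31, 1956 (end of Oct, 31 days; 36 left).
−31 → Sep 30, 1956 (end of Sep, 30 days; 5 left).
−5 → Sep 25, 1956.

September 25, 1956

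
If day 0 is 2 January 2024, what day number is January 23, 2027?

Jan 2, 2024 → Jan 2, 2025: 366 days (Feb 29, 2024 is in that span).
Jan 2, 2025 → Jan 2, 2026: 365 days.
Jan 2, 2026 → Feb 2, 2026: 31 days (January has 31).
Feb 2, 2026 → Mar 2, 2026: 28 days (February has 28).
Mar 2, 2026 → Apr 2, 2026: 31 days (March has 31).
Apr 2, 2026 → May 2, 2026: 30 days (April has 30).
May 2, 2026 → Jun 2, 2026: 31 days (May has 31).
Jun 2, 2026 → Jul 2, 2026: 30 days (June has 30).
Jul 2, 2026 → Aug 2, 2026: 31 days (July has 31).
Aug 2, 2026 → Sep 2, 2026: 31 days (August has 31).
Sep 2, 2026 → Oct 2, 2026: 30 days (September has 30).
Oct 2, 2026 → Nov 2, 2026: 31 days (October has 31).
Nov 2, 2026 → Dec 2, 2026: 30 days (November has 30).
Dec 2, 2026 → Jan 2, 2027: 31 days (December has 31).
Jan 2, 2027 → Jan 23, 2027: 21 days.
Total: 1117 days.

1117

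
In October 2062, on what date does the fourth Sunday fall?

October 1, 2062 is a Sunday.
The first Sunday is therefore October 1 (same day).
The fourth Sunday is 1 + 3×7 = October 22.

October 22, 2062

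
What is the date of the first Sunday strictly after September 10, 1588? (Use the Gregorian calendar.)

September 11, 1588

Sep 10, 1588 is a Saturday.
From Saturday to the next Sunday is 1 day.
Sep 10, 1588 + 1 = Sep 11, 1588.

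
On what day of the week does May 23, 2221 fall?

Wednesday

Doomsday rule: the anchor day for the 2200s is Friday. For year 21: 21÷12 = 1 r 9, and 9÷4 = 2, so 1+9+2 = 12.
Friday + 12 ≡ Wednesday — that's 2221's doomsday.
In May the doomsday date is May 9.
May 23 is 14 days after May 9; 14 mod 7 = 0, so Wednesday + 0 = Wednesday.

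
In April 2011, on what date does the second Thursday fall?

April 14, 2011

April 1, 2011 is a Friday.
The first Thursday is therefore April 7 (6 days later).
The second Thursday is 7 + 1×7 = April 14.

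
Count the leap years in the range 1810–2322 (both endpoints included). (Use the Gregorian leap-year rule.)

124

Multiples of 4 in [1810,2322]: 128.
Of those, multiples of 100: 5 (not leap unless ÷400).
Multiples of 400: 1.
Leap years = 128 − 5 + 1 = 124.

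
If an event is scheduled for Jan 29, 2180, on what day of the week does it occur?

Saturday

Doomsday rule: the anchor day for the 2100s is Sunday. For year 80: 80÷12 = 6 r 8, and 8÷4 = 2, so 6+8+2 = 16.
Sunday + 16 ≡ Tuesday — that's 2180's doomsday.
In January the doomsday date is Jan 4 (2180 is a leap year (divisible by 4)).
Jan 29 is 25 days after Jan 4; 25 mod 7 = 4, so Tuesday + 4 = Saturday.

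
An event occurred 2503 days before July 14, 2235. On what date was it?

−365 (one year) → Jul 14, 2234 (2138 left).
−365 (one year) → Jul 14, 2233 (1773 left).
−365 (one year) → Jul 14, 2232 (1408 left).
−366 (one year; includes Feb 29, 2232) → Jul 14, 2231 (1042 left).
−365 (one year) → Jul 14, 2230 (677 left).
−365 (one year) → Jul 14, 2229 (312 left).
−14 → Jun 30, 2229 (end of Jun, 30 days; 298 left).
−30 → May 31, 2229 (end of May, 31 days; 268 left).
−31 → Apr 30, 2229 (end of Apr, 30 days; 237 left).
−30 → Mar 31, 2229 (end of Mar, 31 days; 207 left).
−31 → Feb 28, 2229 (end of Feb, 28 days; 176 left).
−28 → Jan 31, 2229 (end of Jan, 31 days; 148 left).
−31 → Dec 31, 2228 (end of Dec, 31 days; 117 left).
−31 → Nov 30, 2228 (end of Nov, 30 days; 86 left).
−30 → Oct 31, 2228 (end of Oct, 31 days; 56 left).
−31 → Sep 30, 2228 (end of Sep, 30 days; 25 left).
−25 → Sep 5, 2228.

September 5, 2228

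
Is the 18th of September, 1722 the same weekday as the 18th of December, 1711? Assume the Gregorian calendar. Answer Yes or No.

Yes

From Dec 18, 1711 to Sep 18, 1722 is 3927 days.
3927 mod 7 = 0, so they are the same weekday.
(Dec 18, 1711 is a Friday; Sep 18, 1722 is a Friday.)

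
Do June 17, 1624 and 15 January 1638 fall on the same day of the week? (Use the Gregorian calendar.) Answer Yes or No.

From Jun 17, 1624 to Jan 15, 1638 is 4960 days.
4960 mod 7 = 4, so they are different weekdays.
(Jun 17, 1624 is a Monday; Jan 15, 1638 is a Friday.)

No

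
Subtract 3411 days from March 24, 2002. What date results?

November 20, 1992

−365 (one year) → Mar 24, 2001 (3046 left).
−365 (one year) → Mar 24, 2000 (2681 left).
−366 (one year; includes Feb 29, 2000) → Mar 24, 1999 (2315 left).
−365 (one year) → Mar 24, 1998 (1950 left).
−365 (one year) → Mar 24, 1997 (1585 left).
−365 (one year) → Mar 24, 1996 (1220 left).
−366 (one year; includes Feb 29, 1996) → Mar 24, 1995 (854 left).
−365 (one year) → Mar 24, 1994 (489 left).
−365 (one year) → Mar 24, 1993 (124 left).
−24 → Feb 28, 1993 (end of Feb, 28 days; 100 left).
−28 → Jan 31, 1993 (end of Jan, 31 days; 72 left).
−31 → Dec 31, 1992 (end of Dec, 31 days; 41 left).
−31 → Nov 30, 1992 (end of Nov, 30 days; 10 left).
−10 → Nov 20, 1992.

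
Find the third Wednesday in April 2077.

April 21, 2077

April 1, 2077 is a Thursday.
The first Wednesday is therefore April 7 (6 days later).
The third Wednesday is 7 + 2×7 = April 21.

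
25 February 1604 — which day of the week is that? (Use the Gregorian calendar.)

Wednesday

Doomsday rule: the anchor day for the 1600s is Tuesday. For year 04: 4÷12 = 0 r 4, and 4÷4 = 1, so 0+4+1 = 5.
Tuesday + 5 ≡ Sunday — that's 1604's doomsday.
In February the doomsday date is Feb 29 (1604 is a leap year (divisible by 4)).
Feb 25 is 4 days before Feb 29; 4 mod 7 = 4, so Sunday − 4 = Wednesday.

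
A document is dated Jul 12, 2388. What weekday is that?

Doomsday rule: the anchor day for the 2300s is Wednesday. For year 88: 88÷12 = 7 r 4, and 4÷4 = 1, so 7+4+1 = 12.
Wednesday + 12 ≡ Monday — that's 2388's doomsday.
In July the doomsday date is Jul 11.
Jul 12 is 1 day after Jul 11; 1 mod 7 = 1, so Monday + 1 = Tuesday.

Tuesday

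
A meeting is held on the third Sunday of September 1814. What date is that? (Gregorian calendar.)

September 18, 1814

September 1, 1814 is a Thursday.
The first Sunday is therefore September 4 (3 days later).
The third Sunday is 4 + 2×7 = September 18.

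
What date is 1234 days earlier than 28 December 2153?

August 12, 2150

−365 (one year) → Dec 28, 2152 (869 left).
−366 (one year; includes Feb 29, 2152) → Dec 28, 2151 (503 left).
−365 (one year) → Dec 28, 2150 (138 left).
−28 → Nov 30, 2150 (end of Nov, 30 days; 110 left).
−30 → Oct 31, 2150 (end of Oct, 31 days; 80 left).
−31 → Sep 30, 2150 (end of Sep, 30 days; 49 left).
−30 → Aug 31, 2150 (end of Aug, 31 days; 19 left).
−19 → Aug 12, 2150.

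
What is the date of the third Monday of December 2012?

December 17, 2012

December 1, 2012 is a Saturday.
The first Monday is therefore December 3 (2 days later).
The third Monday is 3 + 2×7 = December 17.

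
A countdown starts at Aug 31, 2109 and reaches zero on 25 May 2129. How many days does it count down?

Aug 31, 2109 → Aug 31, 2110: 365 days.
Aug 31, 2110 → Aug 31, 2111: 365 days.
Aug 31, 2111 → Aug 31, 2112: 366 days (Feb 29, 2112 is in that span).
Aug 31, 2112 → Aug 31, 2113: 365 days.
Aug 31, 2113 → Aug 31, 2114: 365 days.
Aug 31, 2114 → Aug 31, 2115: 365 days.
Aug 31, 2115 → Aug 31, 2116: 366 days (Feb 29, 2116 is in that span).
Aug 31, 2116 → Aug 31, 2117: 365 days.
Aug 31, 2117 → Aug 31, 2118: 365 days.
Aug 31, 2118 → Aug 31, 2119: 365 days.
Aug 31, 2119 → Aug 31, 2120: 366 days (Feb 29, 2120 is in that span).
Aug 31, 2120 → Aug 31, 2121: 365 days.
Aug 31, 2121 → Aug 31, 2122: 365 days.
Aug 31, 2122 → Aug 31, 2123: 365 days.
Aug 31, 2123 → Aug 31, 2124: 366 days (Feb 29, 2124 is in that span).
Aug 31, 2124 → Aug 31, 2125: 365 days.
Aug 31, 2125 → Aug 31, 2126: 365 days.
Aug 31, 2126 → Aug 31, 2127: 365 days.
Aug 31, 2127 → Aug 31, 2128: 366 days (Feb 29, 2128 is in that span).
Aug 31, 2128 → Sep 30, 2128: 30 days (August has 31).
Sep 30, 2128 → Oct 30, 2128: 30 days (September has 30).
Oct 30, 2128 → Nov 30, 2128: 31 days (October has 31).
Nov 30, 2128 → Dec 30, 2128: 30 days (November has 30).
Dec 30, 2128 → Jan 30, 2129: 31 days (December has 31).
Jan 30, 2129 → Feb 28, 2129: 29 days (January has 31).
Feb 28, 2129 → Mar 28, 2129: 28 days (February has 28).
Mar 28, 2129 → Apr 28, 2129: 31 days (March has 31).
Apr 28, 2129 → May 25, 2129: 27 days.
Total: 7207 days.

7207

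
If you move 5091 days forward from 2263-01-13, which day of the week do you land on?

First find the weekday of Jan 13, 2263. Doomsday rule: the anchor day for the 2200s is Friday. For year 63: 63÷12 = 5 r 3, and 3÷4 = 0, so 5+3+0 = 8.
Friday + 8 ≡ Saturday — that's 2263's doomsday.
In January the doomsday date is Jan 3 (2263 is not a leap year).
Jan 13 is 10 days after Jan 3; 10 mod 7 = 3, so Saturday + 3 = Tuesday.
5091 mod 7 = 2, so 5091 days after a Tuesday is Tuesday + 2 = Thursday.

Thursday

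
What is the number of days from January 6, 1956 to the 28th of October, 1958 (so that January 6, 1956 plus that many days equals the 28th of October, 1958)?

1026

Jan 6, 1956 → Jan 6, 1957: 366 days (Feb 29, 1956 is in that span).
Jan 6, 1957 → Jan 6, 1958: 365 days.
Jan 6, 1958 → Feb 6, 1958: 31 days (January has 31).
Feb 6, 1958 → Mar 6, 1958: 28 days (February has 28).
Mar 6, 1958 → Apr 6, 1958: 31 days (March has 31).
Apr 6, 1958 → May 6, 1958: 30 days (April has 30).
May 6, 1958 → Jun 6, 1958: 31 days (May has 31).
Jun 6, 1958 → Jul 6, 1958: 30 days (June has 30).
Jul 6, 1958 → Aug 6, 1958: 31 days (July has 31).
Aug 6, 1958 → Sep 6, 1958: 31 days (August has 31).
Sep 6, 1958 → Oct 6, 1958: 30 days (September has 30).
Oct 6, 1958 → Oct 28, 1958: 22 days.
Total: 1026 days.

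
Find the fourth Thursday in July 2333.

July 1, 2333 is a Saturday.
The first Thursday is therefore July 6 (5 days later).
The fourth Thursday is 6 + 3×7 = July 27.

July 27, 2333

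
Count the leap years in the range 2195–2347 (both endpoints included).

Multiples of 4 in [2195,2347]: 38.
Of those, multiples of 100: 2 (not leap unless ÷400).
Multiples of 400: 0.
Leap years = 38 − 2 + 0 = 36.

36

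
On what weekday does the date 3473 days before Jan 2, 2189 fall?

Jan 2, 2189 is a Friday.
3473 mod 7 = 1, so 3473 days before a Friday is Friday − 1 = Thursday.

Thursday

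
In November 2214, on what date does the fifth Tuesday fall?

November 1, 2214 is a Tuesday.
The first Tuesday is therefore November 1 (same day).
The fifth Tuesday is 1 + 4×7 = November 29.

November 29, 2214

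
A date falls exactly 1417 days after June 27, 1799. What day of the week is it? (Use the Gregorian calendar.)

First find the weekday of Jun 27, 1799. Doomsday rule: the anchor day for the 1700s is Sunday. For year 99: 99÷12 = 8 r 3, and 3÷4 = 0, so 8+3+0 = 11.
Sunday + 11 ≡ Thursday — that's 1799's doomsday.
In June the doomsday date is Jun 6.
Jun 27 is 21 days after Jun 6; 21 mod 7 = 0, so Thursday + 0 = Thursday.
1417 mod 7 = 3, so 1417 days after a Thursday is Thursday + 3 = Sunday.

Sunday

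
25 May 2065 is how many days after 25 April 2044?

7700

Apr 25, 2044 → Apr 25, 2045: 365 days.
Apr 25, 2045 → Apr 25, 2046: 365 days.
Apr 25, 2046 → Apr 25, 2047: 365 days.
Apr 25, 2047 → Apr 25, 2048: 366 days (Feb 29, 2048 is in that span).
Apr 25, 2048 → Apr 25, 2049: 365 days.
Apr 25, 2049 → Apr 25, 2050: 365 days.
Apr 25, 2050 → Apr 25, 2051: 365 days.
Apr 25, 2051 → Apr 25, 2052: 366 days (Feb 29, 2052 is in that span).
Apr 25, 2052 → Apr 25, 2053: 365 days.
Apr 25, 2053 → Apr 25, 2054: 365 days.
Apr 25, 2054 → Apr 25, 2055: 365 days.
Apr 25, 2055 → Apr 25, 2056: 366 days (Feb 29, 2056 is in that span).
Apr 25, 2056 → Apr 25, 2057: 365 days.
Apr 25, 2057 → Apr 25, 2058: 365 days.
Apr 25, 2058 → Apr 25, 2059: 365 days.
Apr 25, 2059 → Apr 25, 2060: 366 days (Feb 29, 2060 is in that span).
Apr 25, 2060 → Apr 25, 2061: 365 days.
Apr 25, 2061 → Apr 25, 2062: 365 days.
Apr 25, 2062 → Apr 25, 2063: 365 days.
Apr 25, 2063 → Apr 25, 2064: 366 days (Feb 29, 2064 is in that span).
Apr 25, 2064 → May 25, 2064: 30 days (April has 30).
May 25, 2064 → Jun 25, 2064: 31 days (May has 31).
Jun 25, 2064 → Jul 25, 2064: 30 days (June has 30).
Jul 25, 2064 → Aug 25, 2064: 31 days (July has 31).
Aug 25, 2064 → Sep 25, 2064: 31 days (August has 31).
Sep 25, 2064 → Oct 25, 2064: 30 days (September has 30).
Oct 25, 2064 → Nov 25, 2064: 31 days (October has 31).
Nov 25, 2064 → Dec 25, 2064: 30 days (November has 30).
Dec 25, 2064 → Jan 25, 2065: 31 days (December has 31).
Jan 25, 2065 → Feb 25, 2065: 31 days (January has 31).
Feb 25, 2065 → Mar 25, 2065: 28 days (February has 28).
Mar 25, 2065 → Apr 25, 2065: 31 days (March has 31).
Apr 25, 2065 → May 25, 2065: 30 days.
Total: 7700 days.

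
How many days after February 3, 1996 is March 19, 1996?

Feb 3, 1996 → Mar 3, 1996: 29 days (February has 29).
Mar 3, 1996 → Mar 19, 1996: 16 days.
Total: 45 days.

45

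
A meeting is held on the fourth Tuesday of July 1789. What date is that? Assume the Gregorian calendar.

July 28, 1789

July 1, 1789 is a Wednesday.
The first Tuesday is therefore July 7 (6 days later).
The fourth Tuesday is 7 + 3×7 = July 28.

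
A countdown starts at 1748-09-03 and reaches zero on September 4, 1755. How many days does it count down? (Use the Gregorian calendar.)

Sep 3, 1748 → Sep 3, 1749: 365 days.
Sep 3, 1749 → Sep 3, 1750: 365 days.
Sep 3, 1750 → Sep 3, 1751: 365 days.
Sep 3, 1751 → Sep 3, 1752: 366 days (Feb 29, 1752 is in that span).
Sep 3, 1752 → Sep 3, 1753: 365 days.
Sep 3, 1753 → Sep 3, 1754: 365 days.
Sep 3, 1754 → Oct 3, 1754: 30 days (September has 30).
Oct 3, 1754 → Nov 3, 1754: 31 days (October has 31).
Nov 3, 1754 → Dec 3, 1754: 30 days (November has 30).
Dec 3, 1754 → Jan 3, 1755: 31 days (December has 31).
Jan 3, 1755 → Feb 3, 1755: 31 days (January has 31).
Feb 3, 1755 → Mar 3, 1755: 28 days (February has 28).
Mar 3, 1755 → Apr 3, 1755: 31 days (March has 31).
Apr 3, 1755 → May 3, 1755: 30 days (April has 30).
May 3, 1755 → Jun 3, 1755: 31 days (May has 31).
Jun 3, 1755 → Jul 3, 1755: 30 days (June has 30).
Jul 3, 1755 → Aug 3, 1755: 31 days (July has 31).
Aug 3, 1755 → Sep 3, 1755: 31 days (August has 31).
Sep 3, 1755 → Sep 4, 1755: 1 days.
Total: 2557 days.

2557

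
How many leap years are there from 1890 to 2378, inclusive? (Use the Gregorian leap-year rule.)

118

Multiples of 4 in [1890,2378]: 122.
Of those, multiples of 100: 5 (not leap unless ÷400).
Multiples of 400: 1.
Leap years = 122 − 5 + 1 = 118.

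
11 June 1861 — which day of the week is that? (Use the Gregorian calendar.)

January 1, 1861 is a Tuesday.
Jan 1, 1861 → Feb 1, 1861: 31 days (January has 31).
Feb 1, 1861 → Mar 1, 1861: 28 days (February has 28).
Mar 1, 1861 → Apr 1, 1861: 31 days (March has 31).
Apr 1, 1861 → May 1, 1861: 30 days (April has 30).
May 1, 1861 → Jun 1, 1861: 31 days (May has 31).
Jun 1, 1861 → Jun 11, 1861: 10 days.
Total: 161 days.
161 mod 7 = 0, so Tuesday + 0 = Tuesday.

Tuesday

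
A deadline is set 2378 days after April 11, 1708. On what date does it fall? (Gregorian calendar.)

+365 (one year) → Apr 11, 1709 (2013 left).
+365 (one year) → Apr 11, 1710 (1648 left).
+365 (one year) → Apr 11, 1711 (1283 left).
+366 (one year; includes Feb 29, 1712) → Apr 11, 1712 (917 left).
+365 (one year) → Apr 11, 1713 (552 left).
+365 (one year) → Apr 11, 1714 (187 left).
Apr has 30 days: +20 → May 1, 1714 (167 left).
May has 31 days: +31 → Jun 1, 1714 (136 left).
Jun has 30 days: +30 → Jul 1, 1714 (106 left).
Jul has 31 days: +31 → Aug 1, 1714 (75 left).
Aug has 31 days: +31 → Sep 1, 1714 (44 left).
Sep has 30 days: +30 → Oct 1, 1714 (14 left).
+14 → Oct 15, 1714.

October 15, 1714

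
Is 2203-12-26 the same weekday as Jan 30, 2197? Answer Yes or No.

From Jan 30, 2197 to Dec 26, 2203 is 2520 days.
2520 mod 7 = 0, so they are the same weekday.
(Jan 30, 2197 is a Monday; Dec 26, 2203 is a Monday.)

Yes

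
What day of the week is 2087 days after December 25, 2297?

Sunday

First find the weekday of Dec 25, 2297. Doomsday rule: the anchor day for the 2200s is Friday. For year 97: 97÷12 = 8 r 1, and 1÷4 = 0, so 8+1+0 = 9.
Friday + 9 ≡ Sunday — that's 2297's doomsday.
In December the doomsday date is Dec 12.
Dec 25 is 13 days after Dec 12; 13 mod 7 = 6, so Sunday + 6 = Saturday.
2087 mod 7 = 1, so 2087 days after a Saturday is Saturday + 1 = Sunday.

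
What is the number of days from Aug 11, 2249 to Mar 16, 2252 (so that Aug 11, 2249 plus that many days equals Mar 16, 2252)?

Aug 11, 2249 → Aug 11, 2250: 365 days.
Aug 11, 2250 → Aug 11, 2251: 365 days.
Aug 11, 2251 → Sep 11, 2251: 31 days (August has 31).
Sep 11, 2251 → Oct 11, 2251: 30 days (September has 30).
Oct 11, 2251 → Nov 11, 2251: 31 days (October has 31).
Nov 11, 2251 → Dec 11, 2251: 30 days (November has 30).
Dec 11, 2251 → Jan 11, 2252: 31 days (December has 31).
Jan 11, 2252 → Feb 11, 2252: 31 days (January has 31).
Feb 11, 2252 → Mar 11, 2252: 29 days (February has 29).
Mar 11, 2252 → Mar 16, 2252: 5 days.
Total: 948 days.

948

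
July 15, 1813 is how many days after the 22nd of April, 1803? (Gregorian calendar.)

3737

Apr 22, 1803 → Apr 22, 1804: 366 days (Feb 29, 1804 is in that span).
Apr 22, 1804 → Apr 22, 1805: 365 days.
Apr 22, 1805 → Apr 22, 1806: 365 days.
Apr 22, 1806 → Apr 22, 1807: 365 days.
Apr 22, 1807 → Apr 22, 1808: 366 days (Feb 29, 1808 is in that span).
Apr 22, 1808 → Apr 22, 1809: 365 days.
Apr 22, 1809 → Apr 22, 1810: 365 days.
Apr 22, 1810 → Apr 22, 1811: 365 days.
Apr 22, 1811 → Apr 22, 1812: 366 days (Feb 29, 1812 is in that span).
Apr 22, 1812 → Apr 22, 1813: 365 days.
Apr 22, 1813 → May 22, 1813: 30 days (April has 30).
May 22, 1813 → Jun 22, 1813: 31 days (May has 31).
Jun 22, 1813 → Jul 15, 1813: 23 days.
Total: 3737 days.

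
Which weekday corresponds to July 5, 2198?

January 1, 2198 is a Monday.
Jan 1, 2198 → Feb 1, 2198: 31 days (January has 31).
Feb 1, 2198 → Mar 1, 2198: 28 days (February has 28).
Mar 1, 2198 → Apr 1, 2198: 31 days (March has 31).
Apr 1, 2198 → May 1, 2198: 30 days (April has 30).
May 1, 2198 → Jun 1, 2198: 31 days (May has 31).
Jun 1, 2198 → Jul 1, 2198: 30 days (June has 30).
Jul 1, 2198 → Jul 5, 2198: 4 days.
Total: 185 days.
185 mod 7 = 3, so Monday + 3 = Thursday.

Thursday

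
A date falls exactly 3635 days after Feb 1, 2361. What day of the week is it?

First find the weekday of Feb 1, 2361. Doomsday rule: the anchor day for the 2300s is Wednesday. For year 61: 61÷12 = 5 r 1, and 1÷4 = 0, so 5+1+0 = 6.
Wednesday + 6 ≡ Tuesday — that's 2361's doomsday.
In February the doomsday date is Feb 28 (2361 is not a leap year).
Feb 1 is 27 days before Feb 28; 27 mod 7 = 6, so Tuesday − 6 = Wednesday.
3635 mod 7 = 2, so 3635 days after a Wednesday is Wednesday + 2 = Friday.

Friday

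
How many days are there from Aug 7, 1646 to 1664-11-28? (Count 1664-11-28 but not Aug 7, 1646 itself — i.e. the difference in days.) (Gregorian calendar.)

Aug 7, 1646 → Aug 7, 1647: 365 days.
Aug 7, 1647 → Aug 7, 1648: 366 days (Feb 29, 1648 is in that span).
Aug 7, 1648 → Aug 7, 1649: 365 days.
Aug 7, 1649 → Aug 7, 1650: 365 days.
Aug 7, 1650 → Aug 7, 1651: 365 days.
Aug 7, 1651 → Aug 7, 1652: 366 days (Feb 29, 1652 is in that span).
Aug 7, 1652 → Aug 7, 1653: 365 days.
Aug 7, 1653 → Aug 7, 1654: 365 days.
Aug 7, 1654 → Aug 7, 1655: 365 days.
Aug 7, 1655 → Aug 7, 1656: 366 days (Feb 29, 1656 is in that span).
Aug 7, 1656 → Aug 7, 1657: 365 days.
Aug 7, 1657 → Aug 7, 1658: 365 days.
Aug 7, 1658 → Aug 7, 1659: 365 days.
Aug 7, 1659 → Aug 7, 1660: 366 days (Feb 29, 1660 is in that span).
Aug 7, 1660 → Aug 7, 1661: 365 days.
Aug 7, 1661 → Aug 7, 1662: 365 days.
Aug 7, 1662 → Aug 7, 1663: 365 days.
Aug 7, 1663 → Aug 7, 1664: 366 days (Feb 29, 1664 is in that span).
Aug 7, 1664 → Sep 7, 1664: 31 days (August has 31).
Sep 7, 1664 → Oct 7, 1664: 30 days (September has 30).
Oct 7, 1664 → Nov 7, 1664: 31 days (October has 31).
Nov 7, 1664 → Nov 28, 1664: 21 days.
Total: 6688 days.

6688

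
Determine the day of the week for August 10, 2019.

Saturday

Doomsday rule: the anchor day for the 2000s is Tuesday. For year 19: 19÷12 = 1 r 7, and 7÷4 = 1, so 1+7+1 = 9.
Tuesday + 9 ≡ Thursday — that's 2019's doomsday.
In August the doomsday date is Aug 8.
Aug 10 is 2 days after Aug 8; 2 mod 7 = 2, so Thursday + 2 = Saturday.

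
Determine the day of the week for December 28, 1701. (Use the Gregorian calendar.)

Doomsday rule: the anchor day for the 1700s is Sunday. For year 01: 1÷12 = 0 r 1, and 1÷4 = 0, so 0+1+0 = 1.
Sunday + 1 ≡ Monday — that's 1701's doomsday.
In December the doomsday date is Dec 12.
Dec 28 is 16 days after Dec 12; 16 mod 7 = 2, so Monday + 2 = Wednesday.

Wednesday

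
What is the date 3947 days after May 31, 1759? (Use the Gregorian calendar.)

+366 (one year; includes Feb 29, 1760) → May 31, 1760 (3581 left).
+365 (one year) → May 31, 1761 (3216 left).
+365 (one year) → May 31, 1762 (2851 left).
+365 (one year) → May 31, 1763 (2486 left).
+366 (one year; includes Feb 29, 1764) → May 31, 1764 (2120 left).
+365 (one year) → May 31, 1765 (1755 left).
+365 (one year) → May 31, 1766 (1390 left).
+365 (one year) → May 31, 1767 (1025 left).
+366 (one year; includes Feb 29, 1768) → May 31, 1768 (659 left).
+365 (one year) → May 31, 1769 (294 left).
May has 31 days: +1 → Jun 1, 1769 (293 left).
Jun has 30 days: +30 → Jul 1, 1769 (263 left).
Jul has 31 days: +31 → Aug 1, 1769 (232 left).
Aug has 31 days: +31 → Sep 1, 1769 (201 left).
Sep has 30 days: +30 → Oct 1, 1769 (171 left).
Oct has 31 days: +31 → Nov 1, 1769 (140 left).
Nov has 30 days: +30 → Dec 1, 1769 (110 left).
Dec has 31 days: +31 → Jan 1, 1770 (79 left).
Jan has 31 days: +31 → Feb 1, 1770 (48 left).
Feb has 28 days: +28 → Mar 1, 1770 (20 left).
+20 → Mar 21, 1770.

March 21, 1770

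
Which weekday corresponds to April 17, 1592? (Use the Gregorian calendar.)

Doomsday rule: the anchor day for the 1500s is Wednesday. For year 92: 92÷12 = 7 r 8, and 8÷4 = 2, so 7+8+2 = 17.
Wednesday + 17 ≡ Saturday — that's 1592's doomsday.
In April the doomsday date is Apr 4.
Apr 17 is 13 days after Apr 4; 13 mod 7 = 6, so Saturday + 6 = Friday.

Friday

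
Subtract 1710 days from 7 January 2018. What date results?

May 3, 2013

−365 (one year) → Jan 7, 2017 (1345 left).
−366 (one year; includes Feb 29, 2016) → Jan 7, 2016 (979 left).
−365 (one year) → Jan 7, 2015 (614 left).
−365 (one year) → Jan 7, 2014 (249 left).
−7 → Dec 31, 2013 (end of Dec, 31 days; 242 left).
−31 → Nov 30, 2013 (end of Nov, 30 days; 211 left).
−30 → Oct 31, 2013 (end of Oct, 31 days; 181 left).
−31 → Sep 30, 2013 (end of Sep, 30 days; 150 left).
−30 → Aug 31, 2013 (end of Aug, 31 days; 120 left).
−31 → Jul 31, 2013 (end of Jul, 31 days; 89 left).
−31 → Jun 30, 2013 (end of Jun, 30 days; 58 left).
−30 → May 31, 2013 (end of May, 31 days; 28 left).
−28 → May 3, 2013.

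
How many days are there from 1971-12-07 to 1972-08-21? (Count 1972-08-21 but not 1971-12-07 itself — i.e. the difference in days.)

Dec 7, 1971 → Jan 7, 1972: 31 days (December has 31).
Jan 7, 1972 → Feb 7, 1972: 31 days (January has 31).
Feb 7, 1972 → Mar 7, 1972: 29 days (February has 29).
Mar 7, 1972 → Apr 7, 1972: 31 days (March has 31).
Apr 7, 1972 → May 7, 1972: 30 days (April has 30).
May 7, 1972 → Jun 7, 1972: 31 days (May has 31).
Jun 7, 1972 → Jul 7, 1972: 30 days (June has 30).
Jul 7, 1972 → Aug 7, 1972: 31 days (July has 31).
Aug 7, 1972 → Aug 21, 1972: 14 days.
Total: 258 days.

258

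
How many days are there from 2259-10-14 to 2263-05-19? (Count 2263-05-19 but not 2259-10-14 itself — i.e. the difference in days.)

1313

Oct 14, 2259 → Oct 14, 2260: 366 days (Feb 29, 2260 is in that span).
Oct 14, 2260 → Oct 14, 2261: 365 days.
Oct 14, 2261 → Oct 14, 2262: 365 days.
Oct 14, 2262 → Nov 14, 2262: 31 days (October has 31).
Nov 14, 2262 → Dec 14, 2262: 30 days (November has 30).
Dec 14, 2262 → Jan 14, 2263: 31 days (December has 31).
Jan 14, 2263 → Feb 14, 2263: 31 days (January has 31).
Feb 14, 2263 → Mar 14, 2263: 28 days (February has 28).
Mar 14, 2263 → Apr 14, 2263: 31 days (March has 31).
Apr 14, 2263 → May 14, 2263: 30 days (April has 30).
May 14, 2263 → May 19, 2263: 5 days.
Total: 1313 days.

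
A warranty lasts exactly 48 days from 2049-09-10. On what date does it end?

October 28, 2049

Sep has 30 days: +21 → Oct 1, 2049 (27 left).
+27 → Oct 28, 2049.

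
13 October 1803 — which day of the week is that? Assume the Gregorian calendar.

Doomsday rule: the anchor day for the 1800s is Friday. For year 03: 3÷12 = 0 r 3, and 3÷4 = 0, so 0+3+0 = 3.
Friday + 3 ≡ Monday — that's 1803's doomsday.
In October the doomsday date is Oct 10.
Oct 13 is 3 days after Oct 10; 3 mod 7 = 3, so Monday + 3 = Thursday.

Thursday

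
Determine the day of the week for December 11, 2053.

Thursday

January 1, 2053 is a Wednesday.
Jan 1, 2053 → Feb 1, 2053: 31 days (January has 31).
Feb 1, 2053 → Mar 1, 2053: 28 days (February has 28).
Mar 1, 2053 → Apr 1, 2053: 31 days (March has 31).
Apr 1, 2053 → May 1, 2053: 30 days (April has 30).
May 1, 2053 → Jun 1, 2053: 31 days (May has 31).
Jun 1, 2053 → Jul 1, 2053: 30 days (June has 30).
Jul 1, 2053 → Aug 1, 2053: 31 days (July has 31).
Aug 1, 2053 → Sep 1, 2053: 31 days (August has 31).
Sep 1, 2053 → Oct 1, 2053: 30 days (September has 30).
Oct 1, 2053 → Nov 1, 2053: 31 days (October has 31).
Nov 1, 2053 → Dec 1, 2053: 30 days (November has 30).
Dec 1, 2053 → Dec 11, 2053: 10 days.
Total: 344 days.
344 mod 7 = 1, so Wednesday + 1 = Thursday.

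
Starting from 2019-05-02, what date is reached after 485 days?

August 29, 2020

+366 (one year; includes Feb 29, 2020) → May 2, 2020 (119 left).
May has 31 days: +30 → Jun 1, 2020 (89 left).
Jun has 30 days: +30 → Jul 1, 2020 (59 left).
Jul has 31 days: +31 → Aug 1, 2020 (28 left).
+28 → Aug 29, 2020.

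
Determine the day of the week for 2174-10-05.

Doomsday rule: the anchor day for the 2100s is Sunday. For year 74: 74÷12 = 6 r 2, and 2÷4 = 0, so 6+2+0 = 8.
Sunday + 8 ≡ Monday — that's 2174's doomsday.
In October the doomsday date is Oct 10.
Oct 5 is 5 days before Oct 10; 5 mod 7 = 5, so Monday − 5 = Wednesday.

Wednesday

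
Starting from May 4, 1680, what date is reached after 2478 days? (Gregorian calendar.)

February 15, 1687

+365 (one year) → May 4, 1681 (2113 left).
+365 (one year) → May 4, 1682 (1748 left).
+365 (one year) → May 4, 1683 (1383 left).
+366 (one year; includes Feb 29, 1684) → May 4, 1684 (1017 left).
+365 (one year) → May 4, 1685 (652 left).
+365 (one year) → May 4, 1686 (287 left).
May has 31 days: +28 → Jun 1, 1686 (259 left).
Jun has 30 days: +30 → Jul 1, 1686 (229 left).
Jul has 31 days: +31 → Aug 1, 1686 (198 left).
Aug has 31 days: +31 → Sep 1, 1686 (167 left).
Sep has 30 days: +30 → Oct 1, 1686 (137 left).
Oct has 31 days: +31 → Nov 1, 1686 (106 left).
Nov has 30 days: +30 → Dec 1, 1686 (76 left).
Dec has 31 days: +31 → Jan 1, 1687 (45 left).
Jan has 31 days: +31 → Feb 1, 1687 (14 left).
+14 → Feb 15, 1687.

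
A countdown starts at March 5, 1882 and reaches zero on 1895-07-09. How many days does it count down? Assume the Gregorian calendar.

Mar 5, 1882 → Mar 5, 1883: 365 days.
Mar 5, 1883 → Mar 5, 1884: 366 days (Feb 29, 1884 is in that span).
Mar 5, 1884 → Mar 5, 1885: 365 days.
Mar 5, 1885 → Mar 5, 1886: 365 days.
Mar 5, 1886 → Mar 5, 1887: 365 days.
Mar 5, 1887 → Mar 5, 1888: 366 days (Feb 29, 1888 is in that span).
Mar 5, 1888 → Mar 5, 1889: 365 days.
Mar 5, 1889 → Mar 5, 1890: 365 days.
Mar 5, 1890 → Mar 5, 1891: 365 days.
Mar 5, 1891 → Mar 5, 1892: 366 days (Feb 29, 1892 is in that span).
Mar 5, 1892 → Mar 5, 1893: 365 days.
Mar 5, 1893 → Mar 5, 1894: 365 days.
Mar 5, 1894 → Mar 5, 1895: 365 days.
Mar 5, 1895 → Apr 5, 1895: 31 days (March has 31).
Apr 5, 1895 → May 5, 1895: 30 days (April has 30).
May 5, 1895 → Jun 5, 1895: 31 days (May has 31).
Jun 5, 1895 → Jul 5, 1895: 30 days (June has 30).
Jul 5, 1895 → Jul 9, 1895: 4 days.
Total: 4874 days.

4874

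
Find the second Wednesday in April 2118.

April 13, 2118

April 1, 2118 is a Friday.
The first Wednesday is therefore April 6 (5 days later).
The second Wednesday is 6 + 1×7 = April 13.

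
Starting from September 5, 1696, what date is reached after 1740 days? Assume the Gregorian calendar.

+365 (one year) → Sep 5, 1697 (1375 left).
+365 (one year) → Sep 5, 1698 (1010 left).
+365 (one year) → Sep 5, 1699 (645 left).
+365 (one year) → Sep 5, 1700 (280 left).
Sep has 30 days: +26 → Oct 1, 1700 (254 left).
Oct has 31 days: +31 → Nov 1, 1700 (223 left).
Nov has 30 days: +30 → Dec 1, 1700 (193 left).
Dec has 31 days: +31 → Jan 1, 1701 (162 left).
Jan has 31 days: +31 → Feb 1, 1701 (131 left).
Feb has 28 days: +28 → Mar 1, 1701 (103 left).
Mar has 31 days: +31 → Apr 1, 1701 (72 left).
Apr has 30 days: +30 → May 1, 1701 (42 left).
May has 31 days: +31 → Jun 1, 1701 (11 left).
+11 → Jun 12, 1701.

June 12, 1701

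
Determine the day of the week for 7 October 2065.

January 1, 2065 is a Thursday.
Jan 1, 2065 → Feb 1, 2065: 31 days (January has 31).
Feb 1, 2065 → Mar 1, 2065: 28 days (February has 28).
Mar 1, 2065 → Apr 1, 2065: 31 days (March has 31).
Apr 1, 2065 → May 1, 2065: 30 days (April has 30).
May 1, 2065 → Jun 1, 2065: 31 days (May has 31).
Jun 1, 2065 → Jul 1, 2065: 30 days (June has 30).
Jul 1, 2065 → Aug 1, 2065: 31 days (July has 31).
Aug 1, 2065 → Sep 1, 2065: 31 days (August has 31).
Sep 1, 2065 → Oct 1, 2065: 30 days (September has 30).
Oct 1, 2065 → Oct 7, 2065: 6 days.
Total: 279 days.
279 mod 7 = 6, so Thursday + 6 = Wednesday.

Wednesday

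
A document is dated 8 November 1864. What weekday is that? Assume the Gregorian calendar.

Tuesday

Doomsday rule: the anchor day for the 1800s is Friday. For year 64: 64÷12 = 5 r 4, and 4÷4 = 1, so 5+4+1 = 10.
Friday + 10 ≡ Monday — that's 1864's doomsday.
In November the doomsday date is Nov 7.
Nov 8 is 1 day after Nov 7; 1 mod 7 = 1, so Monday + 1 = Tuesday.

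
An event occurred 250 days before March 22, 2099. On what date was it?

July 15, 2098

−22 → Feb 28, 2099 (end of Feb, 28 days; 228 left).
−28 → Jan 31, 2099 (end of Jan, 31 days; 200 left).
−31 → Dec 31, 2098 (end of Dec, 31 days; 169 left).
−31 → Nov 30, 2098 (end of Nov, 30 days; 138 left).
−30 → Oct 31, 2098 (end of Oct, 31 days; 108 left).
−31 → Sep 30, 2098 (end of Sep, 30 days; 77 left).
−30 → Aug 31, 2098 (end of Aug, 31 days; 47 left).
−31 → Jul 31, 2098 (end of Jul, 31 days; 16 left).
−16 → Jul 15, 2098.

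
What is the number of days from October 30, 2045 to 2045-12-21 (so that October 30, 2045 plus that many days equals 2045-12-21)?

52

Oct 30, 2045 → Nov 30, 2045: 31 days (October has 31).
Nov 30, 2045 → Dec 21, 2045: 21 days.
Total: 52 days.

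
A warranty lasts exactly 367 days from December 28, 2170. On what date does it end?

December 30, 2171

Dec has 31 days: +4 → Jan 1, 2171 (363 left).
Jan has 31 days: +31 → Feb 1, 2171 (332 left).
Feb has 28 days: +28 → Mar 1, 2171 (304 left).
Mar has 31 days: +31 → Apr 1, 2171 (273 left).
Apr has 30 days: +30 → May 1, 2171 (243 left).
May has 31 days: +31 → Jun 1, 2171 (212 left).
Jun has 30 days: +30 → Jul 1, 2171 (182 left).
Jul has 31 days: +31 → Aug 1, 2171 (151 left).
Aug has 31 days: +31 → Sep 1, 2171 (120 left).
Sep has 30 days: +30 → Oct 1, 2171 (90 left).
Oct has 31 days: +31 → Nov 1, 2171 (59 left).
Nov has 30 days: +30 → Dec 1, 2171 (29 left).
+29 → Dec 30, 2171.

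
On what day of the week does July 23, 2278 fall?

Tuesday

Doomsday rule: the anchor day for the 2200s is Friday. For year 78: 78÷12 = 6 r 6, and 6÷4 = 1, so 6+6+1 = 13.
Friday + 13 ≡ Thursday — that's 2278's doomsday.
In July the doomsday date is Jul 11.
Jul 23 is 12 days after Jul 11; 12 mod 7 = 5, so Thursday + 5 = Tuesday.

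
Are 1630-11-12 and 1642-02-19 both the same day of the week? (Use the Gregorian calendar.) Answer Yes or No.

From Nov 12, 1630 to Feb 19, 1642 is 4117 days.
4117 mod 7 = 1, so they are different weekdays.
(Nov 12, 1630 is a Tuesday; Feb 19, 1642 is a Wednesday.)

No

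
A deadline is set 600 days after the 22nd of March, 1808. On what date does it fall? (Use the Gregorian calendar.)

+365 (one year) → Mar 22, 1809 (235 left).
Mar has 31 days: +10 → Apr 1, 1809 (225 left).
Apr has 30 days: +30 → May 1, 1809 (195 left).
May has 31 days: +31 → Jun 1, 1809 (164 left).
Jun has 30 days: +30 → Jul 1, 1809 (134 left).
Jul has 31 days: +31 → Aug 1, 1809 (103 left).
Aug has 31 days: +31 → Sep 1, 1809 (72 left).
Sep has 30 days: +30 → Oct 1, 1809 (42 left).
Oct has 31 days: +31 → Nov 1, 1809 (11 left).
+11 → Nov 12, 1809.

November 12, 1809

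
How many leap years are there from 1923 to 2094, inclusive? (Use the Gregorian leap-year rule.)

43

Multiples of 4 in [1923,2094]: 43.
Of those, multiples of 100: 1 (not leap unless ÷400).
Multiples of 400: 1.
Leap years = 43 − 1 + 1 = 43.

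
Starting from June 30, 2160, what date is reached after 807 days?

September 15, 2162

+365 (one year) → Jun 30, 2161 (442 left).
+365 (one year) → Jun 30, 2162 (77 left).
Jun has 30 days: +1 → Jul 1, 2162 (76 left).
Jul has 31 days: +31 → Aug 1, 2162 (45 left).
Aug has 31 days: +31 → Sep 1, 2162 (14 left).
+14 → Sep 15, 2162.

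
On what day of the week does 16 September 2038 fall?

Thursday

Doomsday rule: the anchor day for the 2000s is Tuesday. For year 38: 38÷12 = 3 r 2, and 2÷4 = 0, so 3+2+0 = 5.
Tuesday + 5 ≡ Sunday — that's 2038's doomsday.
In September the doomsday date is Sep 5.
Sep 16 is 11 days after Sep 5; 11 mod 7 = 4, so Sunday + 4 = Thursday.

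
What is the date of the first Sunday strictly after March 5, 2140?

Mar 5, 2140 is a Saturday.
From Saturday to the next Sunday is 1 day.
Mar 5, 2140 + 1 = Mar 6, 2140.

March 6, 2140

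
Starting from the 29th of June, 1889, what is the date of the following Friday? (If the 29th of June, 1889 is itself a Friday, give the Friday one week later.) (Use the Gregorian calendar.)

July 5, 1889

Jun 29, 1889 is a Saturday.
From Saturday to the next Friday is 6 days.
Jun 29, 1889 + 6 = Jul 5, 1889.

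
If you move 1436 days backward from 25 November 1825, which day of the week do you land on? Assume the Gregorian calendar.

Thursday

First find the weekday of Nov 25, 1825. Doomsday rule: the anchor day for the 1800s is Friday. For year 25: 25÷12 = 2 r 1, and 1÷4 = 0, so 2+1+0 = 3.
Friday + 3 ≡ Monday — that's 1825's doomsday.
In November the doomsday date is Nov 7.
Nov 25 is 18 days after Nov 7; 18 mod 7 = 4, so Monday + 4 = Friday.
1436 mod 7 = 1, so 1436 days before a Friday is Friday − 1 = Thursday.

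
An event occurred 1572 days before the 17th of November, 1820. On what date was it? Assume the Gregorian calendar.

July 29, 1816

−366 (one year; includes Feb 29, 1820) → Nov 17, 1819 (1206 left).
−365 (one year) → Nov 17, 1818 (841 left).
−365 (one year) → Nov 17, 1817 (476 left).
−365 (one year) → Nov 17, 1816 (111 left).
−17 → Oct 31, 1816 (end of Oct, 31 days; 94 left).
−31 → Sep 30, 1816 (end of Sep, 30 days; 63 left).
−30 → Aug 31, 1816 (end of Aug, 31 days; 33 left).
−31 → Jul 31, 1816 (end of Jul, 31 days; 2 left).
−2 → Jul 29, 1816.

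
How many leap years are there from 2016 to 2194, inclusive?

44

Multiples of 4 in [2016,2194]: 45.
Of those, multiples of 100: 1 (not leap unless ÷400).
Multiples of 400: 0.
Leap years = 45 − 1 + 0 = 44.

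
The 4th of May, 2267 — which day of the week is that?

Doomsday rule: the anchor day for the 2200s is Friday. For year 67: 67÷12 = 5 r 7, and 7÷4 = 1, so 5+7+1 = 13.
Friday + 13 ≡ Thursday — that's 2267's doomsday.
In May the doomsday date is May 9.
May 4 is 5 days before May 9; 5 mod 7 = 5, so Thursday − 5 = Saturday.

Saturday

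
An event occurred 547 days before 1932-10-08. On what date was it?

April 10, 1931

−366 (one year; includes Feb 29, 1932) → Oct 8, 1931 (181 left).
−8 → Sep 30, 1931 (end of Sep, 30 days; 173 left).
−30 → Aug 31, 1931 (end of Aug, 31 days; 143 left).
−31 → Jul 31, 1931 (end of Jul, 31 days; 112 left).
−31 → Jun 30, 1931 (end of Jun, 30 days; 81 left).
−30 → May 31, 1931 (end of May, 31 days; 51 left).
−31 → Apr 30, 1931 (end of Apr, 30 days; 20 left).
−20 → Apr 10, 1931.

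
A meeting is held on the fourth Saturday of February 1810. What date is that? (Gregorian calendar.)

February 1, 1810 is a Thursday.
The first Saturday is therefore February 3 (2 days later).
The fourth Saturday is 3 + 3×7 = February 24.

February 24, 1810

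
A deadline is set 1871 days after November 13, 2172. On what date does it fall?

December 28, 2177

+365 (one year) → Nov 13, 2173 (1506 left).
+365 (one year) → Nov 13, 2174 (1141 left).
+365 (one year) → Nov 13, 2175 (776 left).
+366 (one year; includes Feb 29, 2176) → Nov 13, 2176 (410 left).
+365 (one year) → Nov 13, 2177 (45 left).
Nov has 30 days: +18 → Dec 1, 2177 (27 left).
+27 → Dec 28, 2177.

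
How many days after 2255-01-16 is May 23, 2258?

Jan 16, 2255 → Jan 16, 2256: 365 days.
Jan 16, 2256 → Jan 16, 2257: 366 days (Feb 29, 2256 is in that span).
Jan 16, 2257 → Jan 16, 2258: 365 days.
Jan 16, 2258 → Feb 16, 2258: 31 days (January has 31).
Feb 16, 2258 → Mar 16, 2258: 28 days (February has 28).
Mar 16, 2258 → Apr 16, 2258: 31 days (March has 31).
Apr 16, 2258 → May 16, 2258: 30 days (April has 30).
May 16, 2258 → May 23, 2258: 7 days.
Total: 1223 days.

1223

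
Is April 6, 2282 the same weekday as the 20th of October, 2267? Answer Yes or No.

No

From Oct 20, 2267 to Apr 6, 2282 is 5282 days.
5282 mod 7 = 4, so they are different weekdays.
(Oct 20, 2267 is a Sunday; Apr 6, 2282 is a Thursday.)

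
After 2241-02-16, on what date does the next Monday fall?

February 22, 2241

Feb 16, 2241 is a Tuesday.
From Tuesday to the next Monday is 6 days.
Feb 16, 2241 + 6 = Feb 22, 2241.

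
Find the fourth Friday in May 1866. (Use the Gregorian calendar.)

May 25, 1866

May 1, 1866 is a Tuesday.
The first Friday is therefore May 4 (3 days later).
The fourth Friday is 4 + 3×7 = May 25.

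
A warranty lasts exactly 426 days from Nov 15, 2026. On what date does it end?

January 15, 2028

+365 (one year) → Nov 15, 2027 (61 left).
Nov has 30 days: +16 → Dec 1, 2027 (45 left).
Dec has 31 days: +31 → Jan 1, 2028 (14 left).
+14 → Jan 15, 2028.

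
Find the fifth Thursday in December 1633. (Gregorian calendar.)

December 29, 1633

December 1, 1633 is a Thursday.
The first Thursday is therefore December 1 (same day).
The fifth Thursday is 1 + 4×7 = December 29.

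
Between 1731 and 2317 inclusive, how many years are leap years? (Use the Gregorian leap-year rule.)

142

Multiples of 4 in [1731,2317]: 147.
Of those, multiples of 100: 6 (not leap unless ÷400).
Multiples of 400: 1.
Leap years = 147 − 6 + 1 = 142.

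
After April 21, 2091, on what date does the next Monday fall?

Apr 21, 2091 is a Saturday.
From Saturday to the next Monday is 2 days.
Apr 21, 2091 + 2 = Apr 23, 2091.

April 23, 2091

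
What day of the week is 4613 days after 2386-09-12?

Friday

Sep 12, 2386 is a Friday.
4613 mod 7 = 0, so 4613 days after a Friday is Friday + 0 = Friday.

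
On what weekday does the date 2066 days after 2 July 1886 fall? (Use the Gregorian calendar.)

Jul 2, 1886 is a Friday.
2066 mod 7 = 1, so 2066 days after a Friday is Friday + 1 = Saturday.

Saturday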